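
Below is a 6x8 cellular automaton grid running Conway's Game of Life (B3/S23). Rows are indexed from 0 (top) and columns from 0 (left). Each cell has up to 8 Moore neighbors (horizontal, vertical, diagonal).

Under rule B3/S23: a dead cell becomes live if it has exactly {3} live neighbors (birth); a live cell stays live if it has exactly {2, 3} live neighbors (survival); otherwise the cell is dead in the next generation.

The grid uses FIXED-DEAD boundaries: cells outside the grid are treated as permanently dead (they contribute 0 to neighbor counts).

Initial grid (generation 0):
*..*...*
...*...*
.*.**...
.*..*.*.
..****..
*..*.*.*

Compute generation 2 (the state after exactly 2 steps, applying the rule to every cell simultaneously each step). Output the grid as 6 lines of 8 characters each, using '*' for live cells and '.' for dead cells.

Simulating step by step:
Generation 0 (given above): 19 live cells
Generation 1: 11 live cells
........
...*....
...***..
.*......
.**.....
..**.**.
Generation 2: 12 live cells
(generation 2 grid is the final answer)

Answer: ........
...*....
..***...
.*.**...
.*.*....
.***....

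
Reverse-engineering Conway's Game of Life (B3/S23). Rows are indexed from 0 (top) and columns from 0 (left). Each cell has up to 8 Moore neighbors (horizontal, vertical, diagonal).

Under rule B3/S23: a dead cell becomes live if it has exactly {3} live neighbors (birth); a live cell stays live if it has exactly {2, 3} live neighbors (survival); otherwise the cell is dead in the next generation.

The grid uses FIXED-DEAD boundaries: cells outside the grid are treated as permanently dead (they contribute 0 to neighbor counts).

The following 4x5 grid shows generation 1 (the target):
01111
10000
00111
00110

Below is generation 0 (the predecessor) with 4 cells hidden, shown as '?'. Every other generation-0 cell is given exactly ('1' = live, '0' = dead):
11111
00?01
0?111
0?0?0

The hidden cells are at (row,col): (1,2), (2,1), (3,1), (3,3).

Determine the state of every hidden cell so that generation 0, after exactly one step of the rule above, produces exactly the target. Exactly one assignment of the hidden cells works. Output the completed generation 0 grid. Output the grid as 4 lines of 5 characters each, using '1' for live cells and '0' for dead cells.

Answer: 11111
00001
01111
00000

Derivation:
Hidden generation-0 cells (in order): (1,2), (2,1), (3,1), (3,3).
A hidden cell only influences target cells in its own 3x3 neighborhood. Try each of the 2^4 = 16 assignments, step the completed generation 0 forward once under B3/S23, and compare with the target:
  (1,2)=0 (2,1)=0 (3,1)=0 (3,3)=0 -> step gives (1,0)='0' but target has '1' -> reject
  (1,2)=0 (2,1)=0 (3,1)=0 (3,3)=1 -> step gives (1,0)='0' but target has '1' -> reject
  (1,2)=0 (2,1)=0 (3,1)=1 (3,3)=0 -> step gives (1,0)='0' but target has '1' -> reject
  (1,2)=0 (2,1)=0 (3,1)=1 (3,3)=1 -> step gives (1,0)='0' but target has '1' -> reject
  (1,2)=0 (2,1)=1 (3,1)=0 (3,3)=0 -> step reproduces the target at every cell -> ACCEPT
  (1,2)=0 (2,1)=1 (3,1)=0 (3,3)=1 -> step gives (2,3)='0' but target has '1' -> reject
  (1,2)=0 (2,1)=1 (3,1)=1 (3,3)=0 -> step gives (2,1)='1' but target has '0' -> reject
  (1,2)=0 (2,1)=1 (3,1)=1 (3,3)=1 -> step gives (2,1)='1' but target has '0' -> reject
  (1,2)=1 (2,1)=0 (3,1)=0 (3,3)=0 -> step gives (0,3)='0' but target has '1' -> reject
  (1,2)=1 (2,1)=0 (3,1)=0 (3,3)=1 -> step gives (0,3)='0' but target has '1' -> reject
  (1,2)=1 (2,1)=0 (3,1)=1 (3,3)=0 -> step gives (0,3)='0' but target has '1' -> reject
  (1,2)=1 (2,1)=0 (3,1)=1 (3,3)=1 -> step gives (0,3)='0' but target has '1' -> reject
  (1,2)=1 (2,1)=1 (3,1)=0 (3,3)=0 -> step gives (0,3)='0' but target has '1' -> reject
  (1,2)=1 (2,1)=1 (3,1)=0 (3,3)=1 -> step gives (0,3)='0' but target has '1' -> reject
  (1,2)=1 (2,1)=1 (3,1)=1 (3,3)=0 -> step gives (0,3)='0' but target has '1' -> reject
  (1,2)=1 (2,1)=1 (3,1)=1 (3,3)=1 -> step gives (0,3)='0' but target has '1' -> reject
Unique solution: (1,2)=dead, (2,1)=live, (3,1)=dead, (3,3)=dead.
Check: live-neighbor counts of every cell in the completed generation 0:
12232
35674
11232
12332
Applying B3/S23 to generation 0 with these counts gives:
01111
10000
00111
00110
which matches the target exactly.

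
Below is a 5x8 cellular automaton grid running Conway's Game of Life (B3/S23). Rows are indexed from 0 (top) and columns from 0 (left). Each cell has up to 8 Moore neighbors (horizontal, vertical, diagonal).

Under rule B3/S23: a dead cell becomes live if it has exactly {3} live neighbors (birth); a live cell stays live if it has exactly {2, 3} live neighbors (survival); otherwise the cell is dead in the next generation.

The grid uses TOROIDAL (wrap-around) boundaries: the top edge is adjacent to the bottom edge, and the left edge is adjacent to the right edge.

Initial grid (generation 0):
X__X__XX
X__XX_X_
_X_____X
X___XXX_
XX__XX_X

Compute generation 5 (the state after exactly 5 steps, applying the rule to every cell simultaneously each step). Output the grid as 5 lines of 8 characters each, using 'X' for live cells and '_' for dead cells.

Simulating step by step:
Generation 0 (given above): 19 live cells
Generation 1: 13 live cells
__XX____
_XXXXXX_
_X_X____
____X___
_X_X____
Generation 2: 8 live cells
_____X__
_X___X__
_X______
___XX___
___XX___
Generation 3: 8 live cells
_____X__
________
__X_X___
__XXX___
___X_X__
Generation 4: 8 live cells
____X___
________
__X_X___
__X__X__
__XX_X__
Generation 5: 10 live cells
(generation 5 grid is the final answer)

Answer: ___XX___
___X____
___X____
_XX__X__
__XX_X__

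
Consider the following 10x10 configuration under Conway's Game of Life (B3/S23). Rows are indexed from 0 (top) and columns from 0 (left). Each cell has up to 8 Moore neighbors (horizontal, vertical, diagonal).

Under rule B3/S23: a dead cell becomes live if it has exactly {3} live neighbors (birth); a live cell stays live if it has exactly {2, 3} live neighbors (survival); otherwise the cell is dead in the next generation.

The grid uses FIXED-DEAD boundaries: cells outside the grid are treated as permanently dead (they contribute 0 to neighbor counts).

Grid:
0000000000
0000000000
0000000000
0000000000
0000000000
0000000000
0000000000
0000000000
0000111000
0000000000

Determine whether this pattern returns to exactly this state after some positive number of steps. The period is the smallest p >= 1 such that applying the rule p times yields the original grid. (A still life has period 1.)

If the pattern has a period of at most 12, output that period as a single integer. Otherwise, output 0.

Simulating and comparing each generation to the original:
Gen 0 (original, given above): 3 live cells
Gen 1: 3 live cells, differs from original
Gen 2: 3 live cells, MATCHES original -> period = 2

Answer: 2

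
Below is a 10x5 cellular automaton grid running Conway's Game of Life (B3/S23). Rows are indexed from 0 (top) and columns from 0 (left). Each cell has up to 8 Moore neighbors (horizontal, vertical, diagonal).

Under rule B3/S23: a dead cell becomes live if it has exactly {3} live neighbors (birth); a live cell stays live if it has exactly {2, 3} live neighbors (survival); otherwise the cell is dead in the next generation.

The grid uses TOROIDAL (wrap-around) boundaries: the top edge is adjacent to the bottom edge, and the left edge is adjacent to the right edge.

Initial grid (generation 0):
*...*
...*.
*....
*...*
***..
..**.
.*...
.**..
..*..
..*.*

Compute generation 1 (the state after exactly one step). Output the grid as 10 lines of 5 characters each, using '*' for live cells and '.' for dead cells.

Answer: *...*
*....
*....
....*
*.*..
*..*.
.*.*.
.**..
..*..
**..*

Derivation:
Simulating step by step:
Generation 0 (given above): 17 live cells
Generation 1: 17 live cells
(generation 1 grid is the final answer)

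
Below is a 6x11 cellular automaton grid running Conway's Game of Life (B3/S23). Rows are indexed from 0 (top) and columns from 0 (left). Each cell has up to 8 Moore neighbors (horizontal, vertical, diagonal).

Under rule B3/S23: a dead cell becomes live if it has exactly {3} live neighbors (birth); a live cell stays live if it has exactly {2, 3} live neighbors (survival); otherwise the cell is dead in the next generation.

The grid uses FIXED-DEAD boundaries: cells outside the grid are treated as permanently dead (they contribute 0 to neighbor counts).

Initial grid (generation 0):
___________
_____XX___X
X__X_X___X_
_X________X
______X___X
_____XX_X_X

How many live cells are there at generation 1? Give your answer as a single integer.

Simulating step by step:
Generation 0 (given above): 15 live cells
Generation 1: 18 live cells
___________
____XXX____
____XXX__XX
_________XX
_____XXX__X
_____XXX_X_
Population at generation 1: 18

Answer: 18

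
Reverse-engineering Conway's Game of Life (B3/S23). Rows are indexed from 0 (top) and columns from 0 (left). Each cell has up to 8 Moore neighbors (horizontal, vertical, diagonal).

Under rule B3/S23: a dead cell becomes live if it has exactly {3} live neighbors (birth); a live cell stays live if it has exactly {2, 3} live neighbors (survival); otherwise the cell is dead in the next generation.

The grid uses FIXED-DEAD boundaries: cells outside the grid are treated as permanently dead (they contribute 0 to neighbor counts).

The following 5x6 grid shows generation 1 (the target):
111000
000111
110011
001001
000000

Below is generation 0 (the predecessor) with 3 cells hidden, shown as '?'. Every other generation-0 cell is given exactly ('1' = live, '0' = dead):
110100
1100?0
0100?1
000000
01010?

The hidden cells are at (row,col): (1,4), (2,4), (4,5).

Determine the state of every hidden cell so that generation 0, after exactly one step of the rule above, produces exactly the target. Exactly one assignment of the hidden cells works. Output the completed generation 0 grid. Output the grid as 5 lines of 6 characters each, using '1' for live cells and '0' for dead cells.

Answer: 110100
110010
010011
000000
010101

Derivation:
Hidden generation-0 cells (in order): (1,4), (2,4), (4,5).
A hidden cell only influences target cells in its own 3x3 neighborhood. Try each of the 2^3 = 8 assignments, step the completed generation 0 forward once under B3/S23, and compare with the target:
  (1,4)=0 (2,4)=0 (4,5)=0 -> step gives (1,3)='0' but target has '1' -> reject
  (1,4)=0 (2,4)=0 (4,5)=1 -> step gives (1,3)='0' but target has '1' -> reject
  (1,4)=0 (2,4)=1 (4,5)=0 -> step gives (1,3)='0' but target has '1' -> reject
  (1,4)=0 (2,4)=1 (4,5)=1 -> step gives (1,3)='0' but target has '1' -> reject
  (1,4)=1 (2,4)=0 (4,5)=0 -> step gives (1,3)='0' but target has '1' -> reject
  (1,4)=1 (2,4)=0 (4,5)=1 -> step gives (1,3)='0' but target has '1' -> reject
  (1,4)=1 (2,4)=1 (4,5)=0 -> step gives (3,4)='1' but target has '0' -> reject
  (1,4)=1 (2,4)=1 (4,5)=1 -> step reproduces the target at every cell -> ACCEPT
Unique solution: (1,4)=live, (2,4)=live, (4,5)=live.
Check: live-neighbor counts of every cell in the completed generation 0:
333121
444333
322222
223243
102020
Applying B3/S23 to generation 0 with these counts gives:
111000
000111
110011
001001
000000
which matches the target exactly.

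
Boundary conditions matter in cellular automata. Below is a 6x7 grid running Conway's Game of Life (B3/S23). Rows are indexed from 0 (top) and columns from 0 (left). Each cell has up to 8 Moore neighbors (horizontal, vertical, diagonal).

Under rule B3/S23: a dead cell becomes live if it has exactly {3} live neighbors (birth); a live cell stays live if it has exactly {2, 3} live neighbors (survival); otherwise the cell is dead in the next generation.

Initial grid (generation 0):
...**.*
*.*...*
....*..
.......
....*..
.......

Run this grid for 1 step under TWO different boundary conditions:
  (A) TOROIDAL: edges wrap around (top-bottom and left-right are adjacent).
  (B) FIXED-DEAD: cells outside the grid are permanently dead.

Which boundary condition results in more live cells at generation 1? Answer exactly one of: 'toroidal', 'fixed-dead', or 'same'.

Under TOROIDAL boundary, generation 1:
*..*.**
*...*.*
.......
.......
.......
...***.
Population = 10

Under FIXED-DEAD boundary, generation 1:
...*.*.
....*..
.......
.......
.......
.......
Population = 3

Comparison: toroidal=10, fixed-dead=3 -> toroidal

Answer: toroidal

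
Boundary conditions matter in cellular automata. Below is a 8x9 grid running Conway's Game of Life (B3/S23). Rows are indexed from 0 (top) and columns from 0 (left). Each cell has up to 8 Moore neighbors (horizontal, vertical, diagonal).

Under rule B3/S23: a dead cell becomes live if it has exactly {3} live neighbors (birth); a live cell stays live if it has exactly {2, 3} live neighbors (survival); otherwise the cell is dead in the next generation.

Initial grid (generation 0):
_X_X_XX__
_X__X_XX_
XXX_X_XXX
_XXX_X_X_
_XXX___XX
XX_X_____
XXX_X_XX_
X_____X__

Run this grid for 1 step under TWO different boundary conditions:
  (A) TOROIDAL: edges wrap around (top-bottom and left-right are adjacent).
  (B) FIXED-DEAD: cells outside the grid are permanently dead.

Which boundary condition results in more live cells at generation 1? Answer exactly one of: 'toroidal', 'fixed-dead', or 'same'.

Under TOROIDAL boundary, generation 1:
XXX_X____
____X____
____X____
_____X___
______XXX
____X_X__
__XX_XXX_
X__XX___X
Population = 21

Under FIXED-DEAD boundary, generation 1:
__X_XXXX_
____X___X
X___X___X
_____X___
______XXX
____X_X_X
__XX_XXX_
X____XXX_
Population = 26

Comparison: toroidal=21, fixed-dead=26 -> fixed-dead

Answer: fixed-dead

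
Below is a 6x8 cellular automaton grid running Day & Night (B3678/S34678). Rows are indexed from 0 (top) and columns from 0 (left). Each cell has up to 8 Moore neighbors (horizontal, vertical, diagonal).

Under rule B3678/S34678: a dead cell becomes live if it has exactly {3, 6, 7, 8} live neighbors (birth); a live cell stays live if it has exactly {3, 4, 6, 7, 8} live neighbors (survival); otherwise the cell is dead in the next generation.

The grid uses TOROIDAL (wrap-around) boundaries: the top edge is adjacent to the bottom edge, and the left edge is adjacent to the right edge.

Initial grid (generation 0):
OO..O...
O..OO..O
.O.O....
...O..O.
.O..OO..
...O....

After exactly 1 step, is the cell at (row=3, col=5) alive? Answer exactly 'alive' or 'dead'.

Answer: alive

Derivation:
Simulating step by step:
Generation 0 (given above): 15 live cells
Generation 1: 18 live cells
O.O.O..O
O..OO...
O..O...O
.....O..
..OOO...
OOO..O..

Cell (3,5) at generation 1: 1 -> alive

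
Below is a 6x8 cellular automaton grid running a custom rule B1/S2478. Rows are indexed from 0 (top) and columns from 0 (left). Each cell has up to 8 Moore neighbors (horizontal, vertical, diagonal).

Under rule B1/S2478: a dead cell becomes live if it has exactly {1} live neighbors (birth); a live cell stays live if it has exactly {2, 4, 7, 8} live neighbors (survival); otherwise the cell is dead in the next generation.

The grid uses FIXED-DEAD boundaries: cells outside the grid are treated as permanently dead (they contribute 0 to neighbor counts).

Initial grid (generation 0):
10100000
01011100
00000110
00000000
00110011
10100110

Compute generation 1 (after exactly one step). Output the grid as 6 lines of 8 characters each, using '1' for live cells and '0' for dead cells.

Simulating step by step:
Generation 0 (given above): 16 live cells
Generation 1: 16 live cells
(generation 1 grid is the final answer)

Answer: 00100010
01010001
11000011
01000000
10110001
00100100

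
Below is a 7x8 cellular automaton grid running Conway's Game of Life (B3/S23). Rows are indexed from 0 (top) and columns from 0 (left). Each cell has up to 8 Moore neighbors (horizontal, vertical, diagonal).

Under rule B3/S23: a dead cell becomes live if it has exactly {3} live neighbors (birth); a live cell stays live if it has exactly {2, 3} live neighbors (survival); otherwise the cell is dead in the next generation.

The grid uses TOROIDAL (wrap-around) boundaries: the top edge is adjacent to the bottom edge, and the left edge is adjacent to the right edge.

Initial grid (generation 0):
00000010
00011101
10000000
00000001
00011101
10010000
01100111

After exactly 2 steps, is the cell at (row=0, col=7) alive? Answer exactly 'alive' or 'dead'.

Simulating step by step:
Generation 0 (given above): 18 live cells
Generation 1: 29 live cells
10110000
00001111
10001011
10001011
10011011
11010000
11100111
Generation 2: 15 live cells
00110000
01001000
00011000
01001000
00111010
00010000
00001010

Cell (0,7) at generation 2: 0 -> dead

Answer: dead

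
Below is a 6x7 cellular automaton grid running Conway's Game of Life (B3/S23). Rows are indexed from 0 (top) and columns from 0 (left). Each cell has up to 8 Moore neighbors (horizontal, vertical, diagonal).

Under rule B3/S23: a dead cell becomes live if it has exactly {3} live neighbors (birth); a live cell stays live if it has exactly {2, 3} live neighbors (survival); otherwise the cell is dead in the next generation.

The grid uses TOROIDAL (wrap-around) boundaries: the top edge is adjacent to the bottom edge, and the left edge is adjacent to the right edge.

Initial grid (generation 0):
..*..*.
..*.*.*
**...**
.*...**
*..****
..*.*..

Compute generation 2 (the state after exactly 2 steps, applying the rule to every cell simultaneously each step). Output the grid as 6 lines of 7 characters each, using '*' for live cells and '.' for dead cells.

Answer: ....**.
.......
....*..
.......
*..*...
....*..

Derivation:
Simulating step by step:
Generation 0 (given above): 19 live cells
Generation 1: 18 live cells
.**.**.
..***..
.**.*..
.**....
****...
.**....
Generation 2: 6 live cells
(generation 2 grid is the final answer)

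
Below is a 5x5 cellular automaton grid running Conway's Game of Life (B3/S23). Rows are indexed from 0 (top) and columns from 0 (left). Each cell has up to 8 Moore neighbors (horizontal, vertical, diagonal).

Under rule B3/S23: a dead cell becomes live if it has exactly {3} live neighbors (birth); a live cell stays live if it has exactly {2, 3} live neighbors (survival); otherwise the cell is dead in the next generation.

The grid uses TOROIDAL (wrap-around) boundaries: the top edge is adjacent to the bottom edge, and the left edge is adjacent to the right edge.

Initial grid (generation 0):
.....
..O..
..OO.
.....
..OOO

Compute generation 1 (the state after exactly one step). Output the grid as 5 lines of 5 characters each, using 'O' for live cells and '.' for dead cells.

Simulating step by step:
Generation 0 (given above): 6 live cells
Generation 1: 7 live cells
(generation 1 grid is the final answer)

Answer: ..O..
..OO.
..OO.
....O
...O.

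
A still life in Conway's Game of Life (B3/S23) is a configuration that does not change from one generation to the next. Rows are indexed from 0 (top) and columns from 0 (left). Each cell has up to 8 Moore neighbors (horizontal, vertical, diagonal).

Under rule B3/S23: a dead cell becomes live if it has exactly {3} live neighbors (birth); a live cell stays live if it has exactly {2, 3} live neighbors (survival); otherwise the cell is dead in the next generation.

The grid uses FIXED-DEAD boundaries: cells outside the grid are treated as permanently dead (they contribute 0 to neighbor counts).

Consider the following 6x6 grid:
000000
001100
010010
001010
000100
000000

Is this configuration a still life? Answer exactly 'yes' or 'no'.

Answer: yes

Derivation:
Compute generation 1 and compare to generation 0 (given above):
Generation 1:
000000
001100
010010
001010
000100
000000
The grids are IDENTICAL -> still life.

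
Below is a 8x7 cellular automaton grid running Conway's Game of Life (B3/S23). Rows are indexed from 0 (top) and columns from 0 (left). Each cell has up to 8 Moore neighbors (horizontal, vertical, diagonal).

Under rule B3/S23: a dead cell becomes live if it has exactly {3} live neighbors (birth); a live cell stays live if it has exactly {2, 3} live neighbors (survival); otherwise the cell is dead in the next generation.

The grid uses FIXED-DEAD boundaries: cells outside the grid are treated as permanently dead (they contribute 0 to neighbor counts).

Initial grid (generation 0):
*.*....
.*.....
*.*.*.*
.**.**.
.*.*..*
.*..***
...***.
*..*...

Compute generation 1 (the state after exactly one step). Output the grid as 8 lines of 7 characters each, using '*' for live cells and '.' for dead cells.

Answer: .*.....
*.**...
*.*.*..
*...*.*
**.*..*
......*
..**..*
...*...

Derivation:
Simulating step by step:
Generation 0 (given above): 23 live cells
Generation 1: 19 live cells
(generation 1 grid is the final answer)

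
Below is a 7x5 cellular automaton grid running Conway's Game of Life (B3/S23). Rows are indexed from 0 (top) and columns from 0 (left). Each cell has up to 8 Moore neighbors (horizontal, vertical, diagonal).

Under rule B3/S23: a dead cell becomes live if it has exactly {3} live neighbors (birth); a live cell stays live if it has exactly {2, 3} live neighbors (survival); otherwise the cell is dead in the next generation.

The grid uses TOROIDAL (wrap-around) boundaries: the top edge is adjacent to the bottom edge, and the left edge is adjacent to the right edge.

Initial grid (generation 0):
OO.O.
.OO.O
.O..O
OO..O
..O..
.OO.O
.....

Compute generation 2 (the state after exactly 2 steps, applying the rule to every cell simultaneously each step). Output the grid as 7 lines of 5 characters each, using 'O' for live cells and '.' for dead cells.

Simulating step by step:
Generation 0 (given above): 15 live cells
Generation 1: 17 live cells
OO.OO
....O
....O
.OOOO
..O.O
.OOO.
...OO
Generation 2: 9 live cells
(generation 2 grid is the final answer)

Answer: ..O..
.....
..O.O
.OO.O
....O
OO...
.....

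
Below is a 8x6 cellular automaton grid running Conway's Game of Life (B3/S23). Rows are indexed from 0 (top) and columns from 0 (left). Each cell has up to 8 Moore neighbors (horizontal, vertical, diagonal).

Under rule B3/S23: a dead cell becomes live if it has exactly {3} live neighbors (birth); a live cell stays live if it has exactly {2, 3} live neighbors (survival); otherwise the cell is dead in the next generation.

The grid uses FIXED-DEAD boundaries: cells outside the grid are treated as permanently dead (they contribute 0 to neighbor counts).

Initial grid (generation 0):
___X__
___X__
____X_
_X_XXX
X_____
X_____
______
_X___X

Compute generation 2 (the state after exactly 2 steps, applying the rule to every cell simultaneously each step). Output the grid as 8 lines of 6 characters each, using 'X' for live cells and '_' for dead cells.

Answer: ______
___XX_
__X__X
_XXX_X
___XXX
______
______
______

Derivation:
Simulating step by step:
Generation 0 (given above): 11 live cells
Generation 1: 10 live cells
______
___XX_
__X__X
___XXX
XX__X_
______
______
______
Generation 2: 11 live cells
(generation 2 grid is the final answer)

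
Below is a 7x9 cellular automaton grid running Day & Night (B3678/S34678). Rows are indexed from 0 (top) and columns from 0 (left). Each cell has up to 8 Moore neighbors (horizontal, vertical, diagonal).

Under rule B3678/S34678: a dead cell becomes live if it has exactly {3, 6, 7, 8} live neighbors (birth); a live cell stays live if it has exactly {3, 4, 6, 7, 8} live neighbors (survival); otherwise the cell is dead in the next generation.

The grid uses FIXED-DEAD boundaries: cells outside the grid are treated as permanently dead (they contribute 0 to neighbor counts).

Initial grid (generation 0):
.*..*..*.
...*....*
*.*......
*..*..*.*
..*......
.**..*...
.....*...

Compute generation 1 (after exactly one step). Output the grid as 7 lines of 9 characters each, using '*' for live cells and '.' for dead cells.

Simulating step by step:
Generation 0 (given above): 16 live cells
Generation 1: 8 live cells
(generation 1 grid is the final answer)

Answer: .........
.**......
.*.*...*.
..*......
..**.....
.........
.........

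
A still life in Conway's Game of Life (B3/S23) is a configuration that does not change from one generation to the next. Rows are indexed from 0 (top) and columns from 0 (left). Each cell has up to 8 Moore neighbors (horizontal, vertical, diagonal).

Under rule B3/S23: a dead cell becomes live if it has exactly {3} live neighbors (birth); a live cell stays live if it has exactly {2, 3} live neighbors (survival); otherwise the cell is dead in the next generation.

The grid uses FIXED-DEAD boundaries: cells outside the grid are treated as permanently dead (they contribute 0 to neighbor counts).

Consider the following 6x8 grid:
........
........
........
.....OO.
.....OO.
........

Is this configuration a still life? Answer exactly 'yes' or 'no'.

Compute generation 1 and compare to generation 0 (given above):
Generation 1:
........
........
........
.....OO.
.....OO.
........
The grids are IDENTICAL -> still life.

Answer: yes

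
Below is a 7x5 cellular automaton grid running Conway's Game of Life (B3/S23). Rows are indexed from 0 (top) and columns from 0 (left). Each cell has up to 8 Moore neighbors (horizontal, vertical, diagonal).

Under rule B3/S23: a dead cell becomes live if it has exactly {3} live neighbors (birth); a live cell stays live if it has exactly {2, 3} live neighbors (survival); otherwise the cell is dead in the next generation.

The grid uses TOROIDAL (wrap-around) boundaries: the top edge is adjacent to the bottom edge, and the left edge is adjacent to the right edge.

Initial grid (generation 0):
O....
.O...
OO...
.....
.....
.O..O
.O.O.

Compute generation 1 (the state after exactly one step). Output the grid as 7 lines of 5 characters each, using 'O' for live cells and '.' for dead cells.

Answer: OOO..
.O...
OO...
.....
.....
O.O..
.OO.O

Derivation:
Simulating step by step:
Generation 0 (given above): 8 live cells
Generation 1: 11 live cells
(generation 1 grid is the final answer)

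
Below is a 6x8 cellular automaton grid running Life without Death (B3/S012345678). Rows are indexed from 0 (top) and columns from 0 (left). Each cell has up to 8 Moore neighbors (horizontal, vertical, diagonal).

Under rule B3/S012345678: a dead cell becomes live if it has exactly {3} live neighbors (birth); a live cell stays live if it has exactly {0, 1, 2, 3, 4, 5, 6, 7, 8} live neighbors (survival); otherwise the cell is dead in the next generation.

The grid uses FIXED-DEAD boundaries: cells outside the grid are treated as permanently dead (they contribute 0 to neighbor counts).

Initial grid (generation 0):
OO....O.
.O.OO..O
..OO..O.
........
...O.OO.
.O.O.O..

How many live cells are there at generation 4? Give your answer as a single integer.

Answer: 37

Derivation:
Simulating step by step:
Generation 0 (given above): 16 live cells
Generation 1: 29 live cells
OOO...O.
OO.OOOOO
..OOO.O.
..OOOOO.
..OO.OO.
.OOO.OO.
Generation 2: 35 live cells
OOOOO.OO
OO.OOOOO
..OOO.O.
.OOOOOOO
..OO.OOO
.OOO.OO.
Generation 3: 37 live cells
OOOOO.OO
OO.OOOOO
O.OOO.O.
.OOOOOOO
..OO.OOO
.OOO.OOO
Generation 4: 37 live cells
OOOOO.OO
OO.OOOOO
O.OOO.O.
.OOOOOOO
..OO.OOO
.OOO.OOO
Population at generation 4: 37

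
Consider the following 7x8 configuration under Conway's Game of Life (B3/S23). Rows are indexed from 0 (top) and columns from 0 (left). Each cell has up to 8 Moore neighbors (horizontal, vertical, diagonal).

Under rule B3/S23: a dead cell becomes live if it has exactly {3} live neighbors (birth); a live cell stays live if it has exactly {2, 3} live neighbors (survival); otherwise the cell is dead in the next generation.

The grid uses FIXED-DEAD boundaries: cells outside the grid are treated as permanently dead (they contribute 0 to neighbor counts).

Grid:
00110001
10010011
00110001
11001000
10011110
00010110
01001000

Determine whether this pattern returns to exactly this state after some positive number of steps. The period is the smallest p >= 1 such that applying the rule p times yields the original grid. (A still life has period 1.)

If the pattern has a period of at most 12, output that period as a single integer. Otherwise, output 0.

Simulating and comparing each generation to the original:
Gen 0 (original, given above): 23 live cells
Gen 1: 27 live cells, differs from original
Gen 2: 22 live cells, differs from original
Gen 3: 20 live cells, differs from original
Gen 4: 24 live cells, differs from original
Gen 5: 19 live cells, differs from original
Gen 6: 23 live cells, differs from original
Gen 7: 15 live cells, differs from original
Gen 8: 14 live cells, differs from original
Gen 9: 15 live cells, differs from original
Gen 10: 15 live cells, differs from original
Gen 11: 16 live cells, differs from original
Gen 12: 16 live cells, differs from original
No period found within 12 steps.

Answer: 0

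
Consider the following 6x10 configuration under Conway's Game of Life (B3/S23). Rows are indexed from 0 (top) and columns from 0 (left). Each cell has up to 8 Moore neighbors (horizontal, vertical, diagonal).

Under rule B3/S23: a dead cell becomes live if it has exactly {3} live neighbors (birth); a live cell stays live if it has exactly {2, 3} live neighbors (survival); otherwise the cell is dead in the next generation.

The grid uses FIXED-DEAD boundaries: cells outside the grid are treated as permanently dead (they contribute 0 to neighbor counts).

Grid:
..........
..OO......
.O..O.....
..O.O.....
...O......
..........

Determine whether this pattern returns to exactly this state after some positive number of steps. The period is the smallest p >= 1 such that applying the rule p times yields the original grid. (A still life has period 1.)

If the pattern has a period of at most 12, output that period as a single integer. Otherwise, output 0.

Simulating and comparing each generation to the original:
Gen 0 (original, given above): 7 live cells
Gen 1: 7 live cells, MATCHES original -> period = 1

Answer: 1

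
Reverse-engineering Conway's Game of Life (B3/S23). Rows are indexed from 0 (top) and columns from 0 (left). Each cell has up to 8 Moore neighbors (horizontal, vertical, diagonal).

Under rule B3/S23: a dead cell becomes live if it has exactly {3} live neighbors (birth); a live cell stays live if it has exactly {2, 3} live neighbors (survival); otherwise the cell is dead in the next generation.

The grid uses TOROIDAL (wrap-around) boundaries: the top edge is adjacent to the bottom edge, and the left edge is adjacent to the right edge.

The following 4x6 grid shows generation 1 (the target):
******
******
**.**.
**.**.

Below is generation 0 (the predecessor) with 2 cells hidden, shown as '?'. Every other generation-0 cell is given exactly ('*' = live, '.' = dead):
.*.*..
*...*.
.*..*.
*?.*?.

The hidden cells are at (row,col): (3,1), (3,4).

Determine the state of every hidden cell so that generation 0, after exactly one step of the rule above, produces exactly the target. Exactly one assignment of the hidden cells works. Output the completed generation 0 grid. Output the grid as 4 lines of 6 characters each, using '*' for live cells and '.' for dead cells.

Hidden generation-0 cells (in order): (3,1), (3,4).
A hidden cell only influences target cells in its own 3x3 neighborhood. Try each of the 2^2 = 4 assignments, step the completed generation 0 forward once under B3/S23, and compare with the target:
  (3,1)=. (3,4)=. -> step reproduces the target at every cell -> ACCEPT
  (3,1)=. (3,4)=* -> step gives (0,4)='.' but target has '*' -> reject
  (3,1)=* (3,4)=. -> step gives (0,0)='.' but target has '*' -> reject
  (3,1)=* (3,4)=* -> step gives (0,0)='.' but target has '*' -> reject
Unique solution: (3,1)=dead, (3,4)=dead.
Check: live-neighbor counts of every cell in the completed generation 0:
323233
233323
322324
234232
Applying B3/S23 to generation 0 with these counts gives:
******
******
**.**.
**.**.
which matches the target exactly.

Answer: .*.*..
*...*.
.*..*.
*..*..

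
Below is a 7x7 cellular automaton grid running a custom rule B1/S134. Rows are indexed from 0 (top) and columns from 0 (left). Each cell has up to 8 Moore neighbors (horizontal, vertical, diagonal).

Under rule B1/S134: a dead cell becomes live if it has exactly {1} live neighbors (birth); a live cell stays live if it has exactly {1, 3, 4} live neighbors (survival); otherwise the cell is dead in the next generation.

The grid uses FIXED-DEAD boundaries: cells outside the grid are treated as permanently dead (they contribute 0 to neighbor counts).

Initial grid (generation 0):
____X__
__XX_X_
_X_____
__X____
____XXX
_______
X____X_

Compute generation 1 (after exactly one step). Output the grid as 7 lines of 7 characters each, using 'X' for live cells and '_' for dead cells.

Simulating step by step:
Generation 0 (given above): 11 live cells
Generation 1: 20 live cells
(generation 1 grid is the final answer)

Answer: _X____X
X____XX
X____XX
X_X____
_XX_X_X
XX_X___
_X__X_X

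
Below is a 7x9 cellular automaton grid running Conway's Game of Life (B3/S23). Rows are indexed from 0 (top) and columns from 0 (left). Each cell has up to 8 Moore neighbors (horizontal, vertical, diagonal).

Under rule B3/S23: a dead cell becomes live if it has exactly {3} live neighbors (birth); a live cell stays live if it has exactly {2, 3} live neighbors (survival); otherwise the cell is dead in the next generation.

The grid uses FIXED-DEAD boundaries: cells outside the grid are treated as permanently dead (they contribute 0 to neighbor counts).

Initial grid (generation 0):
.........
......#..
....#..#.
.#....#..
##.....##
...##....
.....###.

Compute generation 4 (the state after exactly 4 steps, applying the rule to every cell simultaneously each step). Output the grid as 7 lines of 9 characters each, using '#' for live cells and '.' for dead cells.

Simulating step by step:
Generation 0 (given above): 14 live cells
Generation 1: 17 live cells
.........
.........
.....###.
##....#.#
###....#.
....##..#
....###..
Generation 2: 20 live cells
.........
......#..
.....###.
#.#..#..#
#.#..####
.#.##..#.
....#.#..
Generation 3: 19 live cells
.........
.....###.
.....#.#.
....#...#
#.#..#..#
.####...#
...###...
Generation 4: 18 live cells
(generation 4 grid is the final answer)

Answer: ......#..
.....#.#.
....##.##
....#####
..#..#.##
.#.......
.....#...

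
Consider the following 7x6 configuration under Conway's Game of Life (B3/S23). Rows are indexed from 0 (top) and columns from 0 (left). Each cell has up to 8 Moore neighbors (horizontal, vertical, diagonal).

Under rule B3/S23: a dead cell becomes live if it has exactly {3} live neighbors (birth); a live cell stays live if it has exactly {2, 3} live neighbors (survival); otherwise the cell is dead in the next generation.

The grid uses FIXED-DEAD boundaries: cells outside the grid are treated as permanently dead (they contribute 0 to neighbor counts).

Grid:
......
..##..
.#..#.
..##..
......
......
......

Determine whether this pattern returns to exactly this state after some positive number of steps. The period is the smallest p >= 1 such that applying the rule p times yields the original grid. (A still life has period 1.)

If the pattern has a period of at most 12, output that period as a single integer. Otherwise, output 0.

Answer: 1

Derivation:
Simulating and comparing each generation to the original:
Gen 0 (original, given above): 6 live cells
Gen 1: 6 live cells, MATCHES original -> period = 1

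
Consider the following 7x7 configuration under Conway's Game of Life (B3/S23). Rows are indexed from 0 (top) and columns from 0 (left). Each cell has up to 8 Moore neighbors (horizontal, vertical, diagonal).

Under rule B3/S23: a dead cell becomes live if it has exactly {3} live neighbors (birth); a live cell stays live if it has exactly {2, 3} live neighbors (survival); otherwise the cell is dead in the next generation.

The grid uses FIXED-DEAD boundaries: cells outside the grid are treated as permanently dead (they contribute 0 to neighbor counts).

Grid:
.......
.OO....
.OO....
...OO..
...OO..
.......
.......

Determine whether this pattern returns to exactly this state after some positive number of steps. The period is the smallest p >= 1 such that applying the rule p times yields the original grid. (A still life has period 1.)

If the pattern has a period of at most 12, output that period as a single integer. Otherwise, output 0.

Simulating and comparing each generation to the original:
Gen 0 (original, given above): 8 live cells
Gen 1: 6 live cells, differs from original
Gen 2: 8 live cells, MATCHES original -> period = 2

Answer: 2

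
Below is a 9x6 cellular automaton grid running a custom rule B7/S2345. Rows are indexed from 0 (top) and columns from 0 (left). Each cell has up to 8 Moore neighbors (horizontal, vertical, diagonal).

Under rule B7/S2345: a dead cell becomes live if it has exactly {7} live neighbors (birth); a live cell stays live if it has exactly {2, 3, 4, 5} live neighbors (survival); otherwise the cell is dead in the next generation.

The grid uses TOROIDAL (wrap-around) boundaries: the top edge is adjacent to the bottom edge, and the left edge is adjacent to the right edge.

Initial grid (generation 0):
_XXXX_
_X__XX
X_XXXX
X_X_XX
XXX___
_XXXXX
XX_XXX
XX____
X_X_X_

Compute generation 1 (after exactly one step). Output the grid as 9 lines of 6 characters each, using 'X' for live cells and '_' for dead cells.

Answer: _XXXX_
_X_X_X
X_XX__
XXX_X_
X_X___
X__XXX
_X_XXX
XX____
X_X_X_

Derivation:
Simulating step by step:
Generation 0 (given above): 34 live cells
Generation 1: 29 live cells
(generation 1 grid is the final answer)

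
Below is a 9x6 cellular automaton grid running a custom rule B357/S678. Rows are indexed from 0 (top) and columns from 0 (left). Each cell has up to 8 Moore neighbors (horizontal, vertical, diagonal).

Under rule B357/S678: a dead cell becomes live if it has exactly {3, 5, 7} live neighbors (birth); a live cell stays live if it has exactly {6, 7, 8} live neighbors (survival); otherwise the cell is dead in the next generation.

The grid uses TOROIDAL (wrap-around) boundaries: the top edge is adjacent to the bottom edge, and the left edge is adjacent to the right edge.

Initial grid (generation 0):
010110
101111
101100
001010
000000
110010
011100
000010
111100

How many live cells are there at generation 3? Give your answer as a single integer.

Simulating step by step:
Generation 0 (given above): 24 live cells
Generation 1: 22 live cells
101101
010100
010111
010000
010101
000100
100011
110100
000001
Generation 2: 18 live cells
010000
100000
001000
101111
100010
001010
011100
000001
100100
Generation 3: 12 live cells
100000
010000
100010
000000
001000
000101
000010
110110
000000
Population at generation 3: 12

Answer: 12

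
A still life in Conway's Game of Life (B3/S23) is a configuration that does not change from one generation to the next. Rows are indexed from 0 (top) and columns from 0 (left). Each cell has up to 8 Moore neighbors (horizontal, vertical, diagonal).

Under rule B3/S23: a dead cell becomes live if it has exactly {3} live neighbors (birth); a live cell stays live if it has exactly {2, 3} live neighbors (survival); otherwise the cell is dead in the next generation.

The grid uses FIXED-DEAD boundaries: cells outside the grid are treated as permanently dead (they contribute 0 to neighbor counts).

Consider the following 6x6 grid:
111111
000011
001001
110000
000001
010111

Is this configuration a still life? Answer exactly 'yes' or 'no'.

Answer: no

Derivation:
Compute generation 1 and compare to generation 0 (given above):
Generation 1:
011101
000000
010011
010000
111001
000011
Cell (0,0) differs: gen0=1 vs gen1=0 -> NOT a still life.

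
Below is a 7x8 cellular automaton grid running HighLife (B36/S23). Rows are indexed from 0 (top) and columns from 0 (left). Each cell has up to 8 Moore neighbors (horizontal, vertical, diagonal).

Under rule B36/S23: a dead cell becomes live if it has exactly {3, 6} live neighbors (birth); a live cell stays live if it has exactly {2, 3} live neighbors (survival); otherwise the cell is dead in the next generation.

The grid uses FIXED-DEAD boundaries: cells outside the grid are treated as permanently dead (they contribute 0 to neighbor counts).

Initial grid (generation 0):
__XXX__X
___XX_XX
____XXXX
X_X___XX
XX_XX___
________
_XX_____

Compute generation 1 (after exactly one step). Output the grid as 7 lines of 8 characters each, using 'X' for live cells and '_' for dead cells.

Simulating step by step:
Generation 0 (given above): 22 live cells
Generation 1: 17 live cells
(generation 1 grid is the final answer)

Answer: __X_XXXX
__X__X__
____X___
X_X____X
XXXX____
X__X____
________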